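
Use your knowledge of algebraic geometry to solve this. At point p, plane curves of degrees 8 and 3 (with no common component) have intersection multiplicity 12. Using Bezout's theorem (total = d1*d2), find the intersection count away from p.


By Bezout's theorem, the total intersection number is d1 * d2.
Total = 8 * 3 = 24
Intersection multiplicity at p = 12
Remaining intersections = 24 - 12 = 12

12


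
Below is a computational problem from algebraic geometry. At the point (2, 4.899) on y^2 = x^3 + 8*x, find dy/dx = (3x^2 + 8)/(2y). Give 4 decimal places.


Using implicit differentiation of y^2 = x^3 + 8*x:
2y * dy/dx = 3x^2 + 8
dy/dx = (3x^2 + 8)/(2y)
Numerator: 3*2^2 + 8 = 20
Denominator: 2*4.899 = 9.798
dy/dx = 20/9.798 = 2.0412

2.0412


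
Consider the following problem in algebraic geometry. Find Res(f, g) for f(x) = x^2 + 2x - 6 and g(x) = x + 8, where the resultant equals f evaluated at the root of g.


For Res(f, x - c), we evaluate f at x = c.
f(-8) = (-8)^2 + 2*(-8) - 6
= 64 - 16 - 6
= 48 - 6 = 42
Res(f, g) = 42

42


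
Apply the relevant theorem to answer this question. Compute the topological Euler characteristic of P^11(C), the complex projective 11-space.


The complex projective space P^11 has one cell in each even real dimension 0, 2, ..., 22.
The cohomology groups are H^{2k}(P^11) = Z for k = 0,...,11, and 0 otherwise.
Euler characteristic = sum of Betti numbers = 1 per even-dimensional cohomology group.
chi(P^11) = 11 + 1 = 12

12


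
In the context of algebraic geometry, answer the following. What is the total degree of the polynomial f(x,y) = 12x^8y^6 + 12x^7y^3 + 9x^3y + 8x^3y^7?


Examine each term for its total degree (sum of exponents).
  Term '12x^8y^6' has total degree 8+6 = 14.
  Term '12x^7y^3' has total degree 7+3 = 10.
  Term '9x^3y' has total degree 3+1 = 4.
  Term '8x^3y^7' has total degree 3+7 = 10.
The maximum total degree among all terms is 14.

14


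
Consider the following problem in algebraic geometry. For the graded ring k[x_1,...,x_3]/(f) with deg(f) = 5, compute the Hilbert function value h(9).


For R = k[x_1,...,x_n]/(f) with f homogeneous of degree e:
The Hilbert series is (1 - t^e)/(1 - t)^n.
So h(d) = C(d+n-1, n-1) - C(d-e+n-1, n-1) for d >= e.
With n=3, e=5, d=9:
C(9+3-1, 3-1) = C(11, 2) = 55
C(9-5+3-1, 3-1) = C(6, 2) = 15
h(9) = 55 - 15 = 40

40


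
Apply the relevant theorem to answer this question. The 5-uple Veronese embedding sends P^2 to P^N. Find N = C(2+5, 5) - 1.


The Veronese embedding v_d: P^n -> P^N maps each point to all
degree-d monomials in n+1 homogeneous coordinates.
N = C(n+d, d) - 1
N = C(2+5, 5) - 1
N = C(7, 5) - 1
C(7, 5) = 21
N = 21 - 1 = 20

20


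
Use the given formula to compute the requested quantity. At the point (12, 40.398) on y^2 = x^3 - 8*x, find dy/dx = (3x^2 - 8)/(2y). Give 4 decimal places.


Using implicit differentiation of y^2 = x^3 - 8*x:
2y * dy/dx = 3x^2 - 8
dy/dx = (3x^2 - 8)/(2y)
Numerator: 3*12^2 - 8 = 424
Denominator: 2*40.398 = 80.796
dy/dx = 424/80.796 = 5.2478

5.2478


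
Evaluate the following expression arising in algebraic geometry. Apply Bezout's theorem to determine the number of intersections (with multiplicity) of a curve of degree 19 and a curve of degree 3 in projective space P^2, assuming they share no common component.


Bezout's theorem states the intersection count equals the product of degrees.
Intersection count = 19 * 3 = 57

57


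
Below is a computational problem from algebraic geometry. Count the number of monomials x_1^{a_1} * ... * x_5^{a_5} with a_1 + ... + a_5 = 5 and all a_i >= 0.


The number of degree-5 monomials in 5 variables is C(d+n-1, n-1).
= C(5+5-1, 5-1) = C(9, 4)
= 126

126


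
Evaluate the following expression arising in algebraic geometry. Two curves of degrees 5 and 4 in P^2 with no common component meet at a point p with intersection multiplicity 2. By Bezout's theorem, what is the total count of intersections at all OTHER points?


By Bezout's theorem, the total intersection number is d1 * d2.
Total = 5 * 4 = 20
Intersection multiplicity at p = 2
Remaining intersections = 20 - 2 = 18

18


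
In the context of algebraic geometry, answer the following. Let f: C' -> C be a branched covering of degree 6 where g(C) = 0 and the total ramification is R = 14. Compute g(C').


Riemann-Hurwitz formula: 2g' - 2 = d(2g - 2) + R
Given: d = 6, g = 0, R = 14
2g' - 2 = 6*(2*0 - 2) + 14
2g' - 2 = 6*(-2) + 14
2g' - 2 = -12 + 14 = 2
2g' = 4
g' = 2

2


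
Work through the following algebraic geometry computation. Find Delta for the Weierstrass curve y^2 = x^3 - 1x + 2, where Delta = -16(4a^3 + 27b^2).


Compute each component:
4a^3 = 4*(-1)^3 = 4*(-1) = -4
27b^2 = 27*2^2 = 27*4 = 108
4a^3 + 27b^2 = -4 + 108 = 104
Delta = -16*104 = -1664

-1664


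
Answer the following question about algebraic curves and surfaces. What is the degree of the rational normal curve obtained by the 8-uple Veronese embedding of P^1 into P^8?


The rational normal curve in P^8 is the image of P^1 under the 8-uple Veronese.
A general hyperplane in P^8 pulls back to a degree-8 form on P^1, which has 8 zeros,
so the curve meets a general hyperplane in 8 points. Degree = 8.

8


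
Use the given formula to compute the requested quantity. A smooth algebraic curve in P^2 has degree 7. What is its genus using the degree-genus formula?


Using the genus formula for smooth plane curves:
g = (d-1)(d-2)/2
g = (7-1)(7-2)/2
g = 6*5/2
g = 30/2 = 15

15


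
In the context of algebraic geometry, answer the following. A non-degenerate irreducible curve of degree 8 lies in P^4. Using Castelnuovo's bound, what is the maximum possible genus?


Castelnuovo's bound: write d - 1 = m(r-1) + epsilon with 0 <= epsilon < r-1.
d - 1 = 8 - 1 = 7
r - 1 = 4 - 1 = 3
7 = 2*3 + 1, so m = 2, epsilon = 1
pi(d, r) = m(m-1)(r-1)/2 + m*epsilon
= 2*1*3/2 + 2*1
= 6/2 + 2
= 3 + 2 = 5

5


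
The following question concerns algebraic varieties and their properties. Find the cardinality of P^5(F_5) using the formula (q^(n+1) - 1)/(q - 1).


P^5(F_5) has (q^(n+1) - 1)/(q - 1) points.
= 5^5 + 5^4 + 5^3 + 5^2 + 5^1 + 5^0
= 3125 + 625 + 125 + 25 + 5 + 1
= 3906

3906


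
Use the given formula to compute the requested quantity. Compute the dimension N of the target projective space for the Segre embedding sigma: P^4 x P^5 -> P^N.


The Segre embedding maps P^m x P^n into P^N via
all products of coordinates from each factor.
N = (m+1)(n+1) - 1
N = (4+1)(5+1) - 1
N = 5*6 - 1
N = 30 - 1 = 29

29


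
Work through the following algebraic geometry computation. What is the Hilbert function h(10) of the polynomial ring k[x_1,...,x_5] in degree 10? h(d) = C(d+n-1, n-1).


The Hilbert function for the polynomial ring in 5 variables is:
h(d) = C(d+n-1, n-1)
h(10) = C(10+5-1, 5-1) = C(14, 4)
= 14! / (4! * 10!)
= 1001

1001


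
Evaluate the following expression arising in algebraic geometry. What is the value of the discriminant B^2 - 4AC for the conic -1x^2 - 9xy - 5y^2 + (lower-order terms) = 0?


The discriminant of a conic Ax^2 + Bxy + Cy^2 + ... = 0 is B^2 - 4AC.
B^2 = (-9)^2 = 81
4AC = 4*(-1)*(-5) = 20
Discriminant = 81 - 20 = 61

61


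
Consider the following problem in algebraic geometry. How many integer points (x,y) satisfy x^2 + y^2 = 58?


Systematically check integer values of x where x^2 <= 58.
For each valid x, check if 58 - x^2 is a perfect square.
x=3: 58 - 9 = 49, sqrt = 7 (valid)
x=7: 58 - 49 = 9, sqrt = 3 (valid)
Total integer solutions found: 8

8


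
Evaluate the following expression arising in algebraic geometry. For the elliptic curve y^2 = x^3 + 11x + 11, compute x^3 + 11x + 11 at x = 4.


Compute x^3 + 11x + 11 at x = 4:
x^3 = 4^3 = 64
11*x = 11*4 = 44
Sum: 64 + 44 + 11 = 119

119


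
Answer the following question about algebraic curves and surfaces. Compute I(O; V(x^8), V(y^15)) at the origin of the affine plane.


The intersection multiplicity of V(x^a) and V(y^b) at the origin is:
I(O; V(x^8), V(y^15)) = dim_k(k[x,y]/(x^8, y^15))
A basis for k[x,y]/(x^8, y^15) is the set of monomials x^i * y^j
where 0 <= i < 8 and 0 <= j < 15.
The number of such monomials is 8 * 15 = 120

120


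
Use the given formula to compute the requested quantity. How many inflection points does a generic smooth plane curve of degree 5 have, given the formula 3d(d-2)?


For a general smooth plane curve C of degree d, the inflection points are
the intersection of C with its Hessian curve, which has degree 3(d-2).
By Bezout, the total intersection number is d * 3(d-2) = 5 * 9 = 45.
For a general curve every flex is ordinary, so each contributes
multiplicity 1 to C·Hess(C), and the number of distinct inflection
points is 3d(d-2).
Inflection points = 3*5*(5-2) = 3*5*3 = 45

45


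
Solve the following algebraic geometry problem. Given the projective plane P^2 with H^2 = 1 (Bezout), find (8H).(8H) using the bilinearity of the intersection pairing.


Using bilinearity of the intersection pairing on the projective plane P^2:
(aH).(bH) = ab * (H.H)
We have H^2 = 1 (Bezout).
D.E = (8H).(8H) = 8*8*1
= 64*1
= 64

64


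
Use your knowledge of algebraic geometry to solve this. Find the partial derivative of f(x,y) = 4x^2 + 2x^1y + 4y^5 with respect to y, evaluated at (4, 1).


df/dy = 2*x^1 + 5*4*y^4
At (4,1): 2*4^1 + 5*4*1^4
= 8 + 20
= 28

28


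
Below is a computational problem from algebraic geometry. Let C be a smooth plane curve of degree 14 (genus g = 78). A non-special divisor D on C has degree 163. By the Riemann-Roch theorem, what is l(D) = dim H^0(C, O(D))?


First, compute the genus of a smooth plane curve of degree 14:
g = (d-1)(d-2)/2 = (14-1)(14-2)/2 = 78
For a non-special divisor D (i.e., h^1(D) = 0), Riemann-Roch gives:
l(D) = deg(D) - g + 1
Since deg(D) = 163 >= 2g - 1 = 155, D is non-special.
l(D) = 163 - 78 + 1 = 86

86


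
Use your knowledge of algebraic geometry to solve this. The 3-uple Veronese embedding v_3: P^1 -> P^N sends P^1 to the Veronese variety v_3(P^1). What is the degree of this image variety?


The Veronese variety v_3(P^1) has degree d^r.
d^r = 3^1 = 3

3


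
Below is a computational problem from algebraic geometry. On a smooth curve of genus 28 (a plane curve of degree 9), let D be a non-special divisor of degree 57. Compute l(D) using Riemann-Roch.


First, compute the genus of a smooth plane curve of degree 9:
g = (d-1)(d-2)/2 = (9-1)(9-2)/2 = 28
For a non-special divisor D (i.e., h^1(D) = 0), Riemann-Roch gives:
l(D) = deg(D) - g + 1
Since deg(D) = 57 >= 2g - 1 = 55, D is non-special.
l(D) = 57 - 28 + 1 = 30

30


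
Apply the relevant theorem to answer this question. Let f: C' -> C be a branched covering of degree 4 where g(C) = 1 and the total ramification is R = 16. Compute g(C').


Riemann-Hurwitz formula: 2g' - 2 = d(2g - 2) + R
Given: d = 4, g = 1, R = 16
2g' - 2 = 4*(2*1 - 2) + 16
2g' - 2 = 4*0 + 16
2g' - 2 = 0 + 16 = 16
2g' = 18
g' = 9

9


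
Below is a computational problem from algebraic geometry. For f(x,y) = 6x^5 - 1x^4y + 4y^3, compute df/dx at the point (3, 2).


df/dx = 5*6*x^4 + 4*(-1)*x^3*y
At (3,2): 5*6*3^4 + 4*(-1)*3^3*2
= 2430 - 216
= 2214

2214


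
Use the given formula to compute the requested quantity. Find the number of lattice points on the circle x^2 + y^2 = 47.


Systematically check integer values of x where x^2 <= 47.
For each valid x, check if 47 - x^2 is a perfect square.
Total integer solutions found: 0

0


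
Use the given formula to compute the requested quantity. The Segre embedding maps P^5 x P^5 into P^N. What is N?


The Segre embedding maps P^m x P^n into P^N via
all products of coordinates from each factor.
N = (m+1)(n+1) - 1
N = (5+1)(5+1) - 1
N = 6*6 - 1
N = 36 - 1 = 35

35


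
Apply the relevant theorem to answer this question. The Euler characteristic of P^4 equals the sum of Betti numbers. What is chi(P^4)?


The complex projective space P^4 has one cell in each even real dimension 0, 2, ..., 8.
The cohomology groups are H^{2k}(P^4) = Z for k = 0,...,4, and 0 otherwise.
Euler characteristic = sum of Betti numbers = 1 per even-dimensional cohomology group.
chi(P^4) = 4 + 1 = 5

5


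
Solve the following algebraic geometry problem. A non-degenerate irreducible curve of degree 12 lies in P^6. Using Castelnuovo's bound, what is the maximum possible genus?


Castelnuovo's bound: write d - 1 = m(r-1) + epsilon with 0 <= epsilon < r-1.
d - 1 = 12 - 1 = 11
r - 1 = 6 - 1 = 5
11 = 2*5 + 1, so m = 2, epsilon = 1
pi(d, r) = m(m-1)(r-1)/2 + m*epsilon
= 2*1*5/2 + 2*1
= 10/2 + 2
= 5 + 2 = 7

7


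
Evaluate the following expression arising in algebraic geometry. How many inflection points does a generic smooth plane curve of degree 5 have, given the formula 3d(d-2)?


For a general smooth plane curve C of degree d, the inflection points are
the intersection of C with its Hessian curve, which has degree 3(d-2).
By Bezout, the total intersection number is d * 3(d-2) = 5 * 9 = 45.
For a general curve every flex is ordinary, so each contributes
multiplicity 1 to C·Hess(C), and the number of distinct inflection
points is 3d(d-2).
Inflection points = 3*5*(5-2) = 3*5*3 = 45

45


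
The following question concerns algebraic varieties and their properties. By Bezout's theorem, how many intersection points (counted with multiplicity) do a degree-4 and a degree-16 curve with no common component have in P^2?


Bezout's theorem states the intersection count equals the product of degrees.
Intersection count = 4 * 16 = 64

64


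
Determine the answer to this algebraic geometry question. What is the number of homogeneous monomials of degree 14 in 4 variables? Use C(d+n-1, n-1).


The number of degree-14 monomials in 4 variables is C(d+n-1, n-1).
= C(14+4-1, 4-1) = C(17, 3)
= 680

680


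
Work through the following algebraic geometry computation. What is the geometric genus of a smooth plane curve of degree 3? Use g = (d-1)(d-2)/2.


Using the genus formula for smooth plane curves:
g = (d-1)(d-2)/2
g = (3-1)(3-2)/2
g = 2*1/2
g = 2/2 = 1

1


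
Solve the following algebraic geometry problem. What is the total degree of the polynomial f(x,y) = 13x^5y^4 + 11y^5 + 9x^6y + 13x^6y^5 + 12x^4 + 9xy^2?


Examine each term for its total degree (sum of exponents).
  Term '13x^5y^4' has total degree 5+4 = 9.
  Term '11y^5' has total degree 0+5 = 5.
  Term '9x^6y' has total degree 6+1 = 7.
  Term '13x^6y^5' has total degree 6+5 = 11.
  Term '12x^4' has total degree 4+0 = 4.
  Term '9xy^2' has total degree 1+2 = 3.
The maximum total degree among all terms is 11.

11


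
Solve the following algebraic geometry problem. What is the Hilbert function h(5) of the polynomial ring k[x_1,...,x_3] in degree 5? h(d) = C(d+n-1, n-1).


The Hilbert function for the polynomial ring in 3 variables is:
h(d) = C(d+n-1, n-1)
h(5) = C(5+3-1, 3-1) = C(7, 2)
= 7! / (2! * 5!)
= 21

21


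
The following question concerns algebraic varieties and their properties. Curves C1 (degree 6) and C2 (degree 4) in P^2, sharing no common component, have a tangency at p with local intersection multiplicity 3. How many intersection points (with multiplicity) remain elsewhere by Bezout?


By Bezout's theorem, the total intersection number is d1 * d2.
Total = 6 * 4 = 24
Intersection multiplicity at p = 3
Remaining intersections = 24 - 3 = 21

21


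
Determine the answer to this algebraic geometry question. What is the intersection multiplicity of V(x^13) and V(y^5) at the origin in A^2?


The intersection multiplicity of V(x^a) and V(y^b) at the origin is:
I(O; V(x^13), V(y^5)) = dim_k(k[x,y]/(x^13, y^5))
A basis for k[x,y]/(x^13, y^5) is the set of monomials x^i * y^j
where 0 <= i < 13 and 0 <= j < 5.
The number of such monomials is 13 * 5 = 65

65


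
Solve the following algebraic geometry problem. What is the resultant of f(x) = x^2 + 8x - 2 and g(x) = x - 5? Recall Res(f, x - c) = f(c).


For Res(f, x - c), we evaluate f at x = c.
f(5) = 5^2 + 8*5 - 2
= 25 + 40 - 2
= 65 - 2 = 63
Res(f, g) = 63

63


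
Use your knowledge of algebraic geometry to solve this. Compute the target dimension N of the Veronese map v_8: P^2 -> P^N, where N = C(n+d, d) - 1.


The Veronese embedding v_d: P^n -> P^N maps each point to all
degree-d monomials in n+1 homogeneous coordinates.
N = C(n+d, d) - 1
N = C(2+8, 8) - 1
N = C(10, 8) - 1
C(10, 8) = 45
N = 45 - 1 = 44

44


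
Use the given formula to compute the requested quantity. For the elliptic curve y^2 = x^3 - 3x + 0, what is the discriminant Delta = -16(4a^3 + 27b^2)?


Compute each component:
4a^3 = 4*(-3)^3 = 4*(-27) = -108
27b^2 = 27*0^2 = 27*0 = 0
4a^3 + 27b^2 = -108 + 0 = -108
Delta = -16*(-108) = 1728

1728


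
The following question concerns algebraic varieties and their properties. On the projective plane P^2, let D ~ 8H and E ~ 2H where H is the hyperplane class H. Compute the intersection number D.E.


Using bilinearity of the intersection pairing on the projective plane P^2:
(aH).(bH) = ab * (H.H)
We have H^2 = 1 (Bezout).
D.E = (8H).(2H) = 8*2*1
= 16*1
= 16

16


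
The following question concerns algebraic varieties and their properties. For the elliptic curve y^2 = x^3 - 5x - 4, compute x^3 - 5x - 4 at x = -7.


Compute x^3 - 5x - 4 at x = -7:
x^3 = (-7)^3 = -343
(-5)*x = (-5)*(-7) = 35
Sum: -343 + 35 - 4 = -312

-312


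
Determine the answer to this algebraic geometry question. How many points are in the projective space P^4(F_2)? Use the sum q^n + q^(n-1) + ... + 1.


P^4(F_2) has (q^(n+1) - 1)/(q - 1) points.
= 2^4 + 2^3 + 2^2 + 2^1 + 2^0
= 16 + 8 + 4 + 2 + 1
= 31

31


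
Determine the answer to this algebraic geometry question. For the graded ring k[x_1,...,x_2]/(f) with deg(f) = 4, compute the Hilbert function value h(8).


For R = k[x_1,...,x_n]/(f) with f homogeneous of degree e:
The Hilbert series is (1 - t^e)/(1 - t)^n.
So h(d) = C(d+n-1, n-1) - C(d-e+n-1, n-1) for d >= e.
With n=2, e=4, d=8:
C(8+2-1, 2-1) = C(9, 1) = 9
C(8-4+2-1, 2-1) = C(5, 1) = 5
h(8) = 9 - 5 = 4

4


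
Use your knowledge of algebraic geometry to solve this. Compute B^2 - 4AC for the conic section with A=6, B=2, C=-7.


The discriminant of a conic Ax^2 + Bxy + Cy^2 + ... = 0 is B^2 - 4AC.
B^2 = 2^2 = 4
4AC = 4*6*(-7) = -168
Discriminant = 4 + 168 = 172

172


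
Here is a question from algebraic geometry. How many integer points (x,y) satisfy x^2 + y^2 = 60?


Systematically check integer values of x where x^2 <= 60.
For each valid x, check if 60 - x^2 is a perfect square.
Total integer solutions found: 0

0


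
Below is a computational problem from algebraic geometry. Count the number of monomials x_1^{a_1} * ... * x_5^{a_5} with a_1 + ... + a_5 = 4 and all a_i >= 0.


The number of degree-4 monomials in 5 variables is C(d+n-1, n-1).
= C(4+5-1, 5-1) = C(8, 4)
= 70

70


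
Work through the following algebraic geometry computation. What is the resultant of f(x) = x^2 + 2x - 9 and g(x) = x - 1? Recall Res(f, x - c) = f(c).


For Res(f, x - c), we evaluate f at x = c.
f(1) = 1^2 + 2*1 - 9
= 1 + 2 - 9
= 3 - 9 = -6
Res(f, g) = -6

-6


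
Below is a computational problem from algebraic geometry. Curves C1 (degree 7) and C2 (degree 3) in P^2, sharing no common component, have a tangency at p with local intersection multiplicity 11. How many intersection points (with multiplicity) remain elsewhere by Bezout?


By Bezout's theorem, the total intersection number is d1 * d2.
Total = 7 * 3 = 21
Intersection multiplicity at p = 11
Remaining intersections = 21 - 11 = 10

10


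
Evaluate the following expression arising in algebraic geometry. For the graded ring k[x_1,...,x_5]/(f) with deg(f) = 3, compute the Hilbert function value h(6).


For R = k[x_1,...,x_n]/(f) with f homogeneous of degree e:
The Hilbert series is (1 - t^e)/(1 - t)^n.
So h(d) = C(d+n-1, n-1) - C(d-e+n-1, n-1) for d >= e.
With n=5, e=3, d=6:
C(6+5-1, 5-1) = C(10, 4) = 210
C(6-3+5-1, 5-1) = C(7, 4) = 35
h(6) = 210 - 35 = 175

175


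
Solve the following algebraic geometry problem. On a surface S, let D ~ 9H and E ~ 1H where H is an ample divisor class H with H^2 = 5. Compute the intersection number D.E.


Using bilinearity of the intersection pairing on a surface S:
(aH).(bH) = ab * (H.H)
We have H^2 = 5.
D.E = (9H).(1H) = 9*1*5
= 9*5
= 45

45


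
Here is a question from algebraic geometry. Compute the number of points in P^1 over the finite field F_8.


P^1(F_8) has (q^(n+1) - 1)/(q - 1) points.
= 8^1 + 8^0
= 8 + 1
= 9

9


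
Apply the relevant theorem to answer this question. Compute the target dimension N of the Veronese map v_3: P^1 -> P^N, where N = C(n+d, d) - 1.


The Veronese embedding v_d: P^n -> P^N maps each point to all
degree-d monomials in n+1 homogeneous coordinates.
N = C(n+d, d) - 1
N = C(1+3, 3) - 1
N = C(4, 3) - 1
C(4, 3) = 4
N = 4 - 1 = 3

3


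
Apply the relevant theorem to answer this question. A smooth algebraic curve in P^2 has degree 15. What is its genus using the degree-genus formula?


Using the genus formula for smooth plane curves:
g = (d-1)(d-2)/2
g = (15-1)(15-2)/2
g = 14*13/2
g = 182/2 = 91

91


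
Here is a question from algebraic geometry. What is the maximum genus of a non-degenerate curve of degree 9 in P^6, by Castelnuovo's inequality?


Castelnuovo's bound: write d - 1 = m(r-1) + epsilon with 0 <= epsilon < r-1.
d - 1 = 9 - 1 = 8
r - 1 = 6 - 1 = 5
8 = 1*5 + 3, so m = 1, epsilon = 3
pi(d, r) = m(m-1)(r-1)/2 + m*epsilon
= 1*0*5/2 + 1*3
= 0/2 + 3
= 0 + 3 = 3

3


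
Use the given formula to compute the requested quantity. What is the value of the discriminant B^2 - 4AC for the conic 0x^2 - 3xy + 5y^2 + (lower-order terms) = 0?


The discriminant of a conic Ax^2 + Bxy + Cy^2 + ... = 0 is B^2 - 4AC.
B^2 = (-3)^2 = 9
4AC = 4*0*5 = 0
Discriminant = 9 + 0 = 9

9


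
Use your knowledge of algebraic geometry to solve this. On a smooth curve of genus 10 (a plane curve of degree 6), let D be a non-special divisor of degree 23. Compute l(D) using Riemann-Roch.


First, compute the genus of a smooth plane curve of degree 6:
g = (d-1)(d-2)/2 = (6-1)(6-2)/2 = 10
For a non-special divisor D (i.e., h^1(D) = 0), Riemann-Roch gives:
l(D) = deg(D) - g + 1
Since deg(D) = 23 >= 2g - 1 = 19, D is non-special.
l(D) = 23 - 10 + 1 = 14

14


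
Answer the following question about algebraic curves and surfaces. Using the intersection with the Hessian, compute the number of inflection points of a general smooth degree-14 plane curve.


For a general smooth plane curve C of degree d, the inflection points are
the intersection of C with its Hessian curve, which has degree 3(d-2).
By Bezout, the total intersection number is d * 3(d-2) = 14 * 36 = 504.
For a general curve every flex is ordinary, so each contributes
multiplicity 1 to C·Hess(C), and the number of distinct inflection
points is 3d(d-2).
Inflection points = 3*14*(14-2) = 3*14*12 = 504

504


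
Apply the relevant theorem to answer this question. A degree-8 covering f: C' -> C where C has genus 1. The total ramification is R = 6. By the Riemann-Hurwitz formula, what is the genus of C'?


Riemann-Hurwitz formula: 2g' - 2 = d(2g - 2) + R
Given: d = 8, g = 1, R = 6
2g' - 2 = 8*(2*1 - 2) + 6
2g' - 2 = 8*0 + 6
2g' - 2 = 0 + 6 = 6
2g' = 8
g' = 4

4


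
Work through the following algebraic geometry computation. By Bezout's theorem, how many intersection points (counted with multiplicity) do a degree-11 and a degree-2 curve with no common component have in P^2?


Bezout's theorem states the intersection count equals the product of degrees.
Intersection count = 11 * 2 = 22

22


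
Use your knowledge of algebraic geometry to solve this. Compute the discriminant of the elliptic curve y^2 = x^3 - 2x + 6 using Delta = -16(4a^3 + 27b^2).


Compute each component:
4a^3 = 4*(-2)^3 = 4*(-8) = -32
27b^2 = 27*6^2 = 27*36 = 972
4a^3 + 27b^2 = -32 + 972 = 940
Delta = -16*940 = -15040

-15040


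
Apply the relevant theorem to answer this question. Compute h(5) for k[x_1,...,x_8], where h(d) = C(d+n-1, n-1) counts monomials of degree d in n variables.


The Hilbert function for the polynomial ring in 8 variables is:
h(d) = C(d+n-1, n-1)
h(5) = C(5+8-1, 8-1) = C(12, 7)
= 12! / (7! * 5!)
= 792

792


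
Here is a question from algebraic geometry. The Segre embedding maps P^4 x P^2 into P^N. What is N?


The Segre embedding maps P^m x P^n into P^N via
all products of coordinates from each factor.
N = (m+1)(n+1) - 1
N = (4+1)(2+1) - 1
N = 5*3 - 1
N = 15 - 1 = 14

14


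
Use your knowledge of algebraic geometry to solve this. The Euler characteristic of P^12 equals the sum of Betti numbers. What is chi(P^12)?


The complex projective space P^12 has one cell in each even real dimension 0, 2, ..., 24.
The cohomology groups are H^{2k}(P^12) = Z for k = 0,...,12, and 0 otherwise.
Euler characteristic = sum of Betti numbers = 1 per even-dimensional cohomology group.
chi(P^12) = 12 + 1 = 13

13


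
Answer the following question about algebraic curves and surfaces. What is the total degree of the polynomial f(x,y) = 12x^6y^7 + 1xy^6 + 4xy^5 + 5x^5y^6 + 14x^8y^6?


Examine each term for its total degree (sum of exponents).
  Term '12x^6y^7' has total degree 6+7 = 13.
  Term '1xy^6' has total degree 1+6 = 7.
  Term '4xy^5' has total degree 1+5 = 6.
  Term '5x^5y^6' has total degree 5+6 = 11.
  Term '14x^8y^6' has total degree 8+6 = 14.
The maximum total degree among all terms is 14.

14


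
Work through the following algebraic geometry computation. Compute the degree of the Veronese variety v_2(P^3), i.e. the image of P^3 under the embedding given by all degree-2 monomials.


The Veronese variety v_2(P^3) has degree d^r.
d^r = 2^3 = 8

8


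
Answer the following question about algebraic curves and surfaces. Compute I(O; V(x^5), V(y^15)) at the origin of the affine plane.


The intersection multiplicity of V(x^a) and V(y^b) at the origin is:
I(O; V(x^5), V(y^15)) = dim_k(k[x,y]/(x^5, y^15))
A basis for k[x,y]/(x^5, y^15) is the set of monomials x^i * y^j
where 0 <= i < 5 and 0 <= j < 15.
The number of such monomials is 5 * 15 = 75

75


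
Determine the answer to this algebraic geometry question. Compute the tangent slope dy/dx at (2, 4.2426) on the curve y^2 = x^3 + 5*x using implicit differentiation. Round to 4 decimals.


Using implicit differentiation of y^2 = x^3 + 5*x:
2y * dy/dx = 3x^2 + 5
dy/dx = (3x^2 + 5)/(2y)
Numerator: 3*2^2 + 5 = 17
Denominator: 2*4.2426 = 8.4852
dy/dx = 17/8.4852 = 2.0035

2.0035


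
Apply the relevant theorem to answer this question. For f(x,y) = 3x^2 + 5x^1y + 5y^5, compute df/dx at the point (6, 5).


df/dx = 2*3*x^1 + 1*5*x^0*y
At (6,5): 2*3*6^1 + 1*5*6^0*5
= 36 + 25
= 61

61


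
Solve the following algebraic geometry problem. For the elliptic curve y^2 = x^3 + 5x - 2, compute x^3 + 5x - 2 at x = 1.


Compute x^3 + 5x - 2 at x = 1:
x^3 = 1^3 = 1
5*x = 5*1 = 5
Sum: 1 + 5 - 2 = 4

4


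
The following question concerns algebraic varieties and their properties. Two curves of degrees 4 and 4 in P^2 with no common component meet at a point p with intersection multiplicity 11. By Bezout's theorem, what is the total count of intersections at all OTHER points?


By Bezout's theorem, the total intersection number is d1 * d2.
Total = 4 * 4 = 16
Intersection multiplicity at p = 11
Remaining intersections = 16 - 11 = 5

5


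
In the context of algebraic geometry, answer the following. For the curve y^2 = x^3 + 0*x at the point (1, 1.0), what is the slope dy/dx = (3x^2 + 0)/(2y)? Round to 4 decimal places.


Using implicit differentiation of y^2 = x^3 + 0*x:
2y * dy/dx = 3x^2 + 0
dy/dx = (3x^2 + 0)/(2y)
Numerator: 3*1^2 + 0 = 3
Denominator: 2*1.0 = 2.0
dy/dx = 3/2.0 = 1.5000

1.5000


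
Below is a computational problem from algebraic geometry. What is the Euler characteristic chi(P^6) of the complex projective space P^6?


The complex projective space P^6 has one cell in each even real dimension 0, 2, ..., 12.
The cohomology groups are H^{2k}(P^6) = Z for k = 0,...,6, and 0 otherwise.
Euler characteristic = sum of Betti numbers = 1 per even-dimensional cohomology group.
chi(P^6) = 6 + 1 = 7

7


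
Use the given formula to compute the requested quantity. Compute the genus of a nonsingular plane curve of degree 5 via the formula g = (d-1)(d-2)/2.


Using the genus formula for smooth plane curves:
g = (d-1)(d-2)/2
g = (5-1)(5-2)/2
g = 4*3/2
g = 12/2 = 6

6


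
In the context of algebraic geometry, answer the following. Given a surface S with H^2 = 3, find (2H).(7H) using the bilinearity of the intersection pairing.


Using bilinearity of the intersection pairing on a surface S:
(aH).(bH) = ab * (H.H)
We have H^2 = 3.
D.E = (2H).(7H) = 2*7*3
= 14*3
= 42

42


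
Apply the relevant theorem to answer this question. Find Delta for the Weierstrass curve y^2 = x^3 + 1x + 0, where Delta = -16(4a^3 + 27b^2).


Compute each component:
4a^3 = 4*1^3 = 4*1 = 4
27b^2 = 27*0^2 = 27*0 = 0
4a^3 + 27b^2 = 4 + 0 = 4
Delta = -16*4 = -64

-64


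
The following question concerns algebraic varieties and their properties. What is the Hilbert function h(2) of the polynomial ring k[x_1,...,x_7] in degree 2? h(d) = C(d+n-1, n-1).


The Hilbert function for the polynomial ring in 7 variables is:
h(d) = C(d+n-1, n-1)
h(2) = C(2+7-1, 7-1) = C(8, 6)
= 8! / (6! * 2!)
= 28

28


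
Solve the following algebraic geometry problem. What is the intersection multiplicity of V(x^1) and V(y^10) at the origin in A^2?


The intersection multiplicity of V(x^a) and V(y^b) at the origin is:
I(O; V(x^1), V(y^10)) = dim_k(k[x,y]/(x^1, y^10))
A basis for k[x,y]/(x^1, y^10) is the set of monomials x^i * y^j
where 0 <= i < 1 and 0 <= j < 10.
The number of such monomials is 1 * 10 = 10

10


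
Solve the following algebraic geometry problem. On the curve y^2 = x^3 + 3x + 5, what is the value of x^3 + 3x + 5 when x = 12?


Compute x^3 + 3x + 5 at x = 12:
x^3 = 12^3 = 1728
3*x = 3*12 = 36
Sum: 1728 + 36 + 5 = 1769

1769


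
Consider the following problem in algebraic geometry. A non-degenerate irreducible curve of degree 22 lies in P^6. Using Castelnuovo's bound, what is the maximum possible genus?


Castelnuovo's bound: write d - 1 = m(r-1) + epsilon with 0 <= epsilon < r-1.
d - 1 = 22 - 1 = 21
r - 1 = 6 - 1 = 5
21 = 4*5 + 1, so m = 4, epsilon = 1
pi(d, r) = m(m-1)(r-1)/2 + m*epsilon
= 4*3*5/2 + 4*1
= 60/2 + 4
= 30 + 4 = 34

34


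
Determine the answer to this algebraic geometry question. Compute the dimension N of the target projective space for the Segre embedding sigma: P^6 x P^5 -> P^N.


The Segre embedding maps P^m x P^n into P^N via
all products of coordinates from each factor.
N = (m+1)(n+1) - 1
N = (6+1)(5+1) - 1
N = 7*6 - 1
N = 42 - 1 = 41

41


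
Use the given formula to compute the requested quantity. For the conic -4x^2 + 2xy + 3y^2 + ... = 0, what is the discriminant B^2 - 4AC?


The discriminant of a conic Ax^2 + Bxy + Cy^2 + ... = 0 is B^2 - 4AC.
B^2 = 2^2 = 4
4AC = 4*(-4)*3 = -48
Discriminant = 4 + 48 = 52

52


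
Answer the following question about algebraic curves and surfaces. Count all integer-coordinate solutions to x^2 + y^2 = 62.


Systematically check integer values of x where x^2 <= 62.
For each valid x, check if 62 - x^2 is a perfect square.
Total integer solutions found: 0

0


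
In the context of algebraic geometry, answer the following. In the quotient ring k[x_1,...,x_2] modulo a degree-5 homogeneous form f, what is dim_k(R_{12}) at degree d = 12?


For R = k[x_1,...,x_n]/(f) with f homogeneous of degree e:
The Hilbert series is (1 - t^e)/(1 - t)^n.
So h(d) = C(d+n-1, n-1) - C(d-e+n-1, n-1) for d >= e.
With n=2, e=5, d=12:
C(12+2-1, 2-1) = C(13, 1) = 13
C(12-5+2-1, 2-1) = C(8, 1) = 8
h(12) = 13 - 8 = 5

5


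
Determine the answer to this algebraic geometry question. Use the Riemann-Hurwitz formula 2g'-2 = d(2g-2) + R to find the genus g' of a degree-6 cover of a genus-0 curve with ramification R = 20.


Riemann-Hurwitz formula: 2g' - 2 = d(2g - 2) + R
Given: d = 6, g = 0, R = 20
2g' - 2 = 6*(2*0 - 2) + 20
2g' - 2 = 6*(-2) + 20
2g' - 2 = -12 + 20 = 8
2g' = 10
g' = 5

5


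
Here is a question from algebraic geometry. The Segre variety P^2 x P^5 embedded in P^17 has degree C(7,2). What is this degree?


The degree of the Segre variety P^2 x P^5 is C(m+n, m).
= C(7, 2)
= 21

21


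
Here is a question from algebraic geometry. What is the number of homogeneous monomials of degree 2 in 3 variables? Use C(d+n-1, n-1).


The number of degree-2 monomials in 3 variables is C(d+n-1, n-1).
= C(2+3-1, 3-1) = C(4, 2)
= 6

6


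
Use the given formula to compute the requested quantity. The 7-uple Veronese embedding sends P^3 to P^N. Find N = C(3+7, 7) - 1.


The Veronese embedding v_d: P^n -> P^N maps each point to all
degree-d monomials in n+1 homogeneous coordinates.
N = C(n+d, d) - 1
N = C(3+7, 7) - 1
N = C(10, 7) - 1
C(10, 7) = 120
N = 120 - 1 = 119

119


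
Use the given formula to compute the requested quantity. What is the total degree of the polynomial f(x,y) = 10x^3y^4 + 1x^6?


Examine each term for its total degree (sum of exponents).
  Term '10x^3y^4' has total degree 3+4 = 7.
  Term '1x^6' has total degree 6+0 = 6.
The maximum total degree among all terms is 7.

7


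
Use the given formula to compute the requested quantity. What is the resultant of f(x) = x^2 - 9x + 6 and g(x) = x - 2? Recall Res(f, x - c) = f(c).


For Res(f, x - c), we evaluate f at x = c.
f(2) = 2^2 - 9*2 + 6
= 4 - 18 + 6
= -14 + 6 = -8
Res(f, g) = -8

-8


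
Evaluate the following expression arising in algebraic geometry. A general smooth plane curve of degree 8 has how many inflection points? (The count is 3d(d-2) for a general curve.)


For a general smooth plane curve C of degree d, the inflection points are
the intersection of C with its Hessian curve, which has degree 3(d-2).
By Bezout, the total intersection number is d * 3(d-2) = 8 * 18 = 144.
For a general curve every flex is ordinary, so each contributes
multiplicity 1 to C·Hess(C), and the number of distinct inflection
points is 3d(d-2).
Inflection points = 3*8*(8-2) = 3*8*6 = 144

144


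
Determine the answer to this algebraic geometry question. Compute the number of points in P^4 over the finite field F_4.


P^4(F_4) has (q^(n+1) - 1)/(q - 1) points.
= 4^4 + 4^3 + 4^2 + 4^1 + 4^0
= 256 + 64 + 16 + 4 + 1
= 341

341


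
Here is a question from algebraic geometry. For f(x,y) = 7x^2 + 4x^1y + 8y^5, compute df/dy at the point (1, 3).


df/dy = 4*x^1 + 5*8*y^4
At (1,3): 4*1^1 + 5*8*3^4
= 4 + 3240
= 3244

3244


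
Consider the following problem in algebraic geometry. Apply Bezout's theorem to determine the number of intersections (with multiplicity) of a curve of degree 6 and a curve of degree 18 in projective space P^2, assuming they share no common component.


Bezout's theorem states the intersection count equals the product of degrees.
Intersection count = 6 * 18 = 108

108


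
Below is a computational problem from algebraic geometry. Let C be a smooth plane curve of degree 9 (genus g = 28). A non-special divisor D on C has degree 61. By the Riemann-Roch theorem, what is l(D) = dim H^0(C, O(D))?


First, compute the genus of a smooth plane curve of degree 9:
g = (d-1)(d-2)/2 = (9-1)(9-2)/2 = 28
For a non-special divisor D (i.e., h^1(D) = 0), Riemann-Roch gives:
l(D) = deg(D) - g + 1
Since deg(D) = 61 >= 2g - 1 = 55, D is non-special.
l(D) = 61 - 28 + 1 = 34

34


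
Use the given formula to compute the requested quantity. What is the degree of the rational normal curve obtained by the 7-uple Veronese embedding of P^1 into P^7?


The rational normal curve in P^7 is the image of P^1 under the 7-uple Veronese.
A general hyperplane in P^7 pulls back to a degree-7 form on P^1, which has 7 zeros,
so the curve meets a general hyperplane in 7 points. Degree = 7.

7


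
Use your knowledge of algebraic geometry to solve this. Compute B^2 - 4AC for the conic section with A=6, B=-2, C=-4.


The discriminant of a conic Ax^2 + Bxy + Cy^2 + ... = 0 is B^2 - 4AC.
B^2 = (-2)^2 = 4
4AC = 4*6*(-4) = -96
Discriminant = 4 + 96 = 100

100


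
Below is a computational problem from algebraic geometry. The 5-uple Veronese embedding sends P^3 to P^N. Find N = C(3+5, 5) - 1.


The Veronese embedding v_d: P^n -> P^N maps each point to all
degree-d monomials in n+1 homogeneous coordinates.
N = C(n+d, d) - 1
N = C(3+5, 5) - 1
N = C(8, 5) - 1
C(8, 5) = 56
N = 56 - 1 = 55

55


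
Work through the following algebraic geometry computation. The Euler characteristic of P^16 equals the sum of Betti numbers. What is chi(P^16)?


The complex projective space P^16 has one cell in each even real dimension 0, 2, ..., 32.
The cohomology groups are H^{2k}(P^16) = Z for k = 0,...,16, and 0 otherwise.
Euler characteristic = sum of Betti numbers = 1 per even-dimensional cohomology group.
chi(P^16) = 16 + 1 = 17

17


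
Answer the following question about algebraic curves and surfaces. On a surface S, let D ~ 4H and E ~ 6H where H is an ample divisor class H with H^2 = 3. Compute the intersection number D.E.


Using bilinearity of the intersection pairing on a surface S:
(aH).(bH) = ab * (H.H)
We have H^2 = 3.
D.E = (4H).(6H) = 4*6*3
= 24*3
= 72

72


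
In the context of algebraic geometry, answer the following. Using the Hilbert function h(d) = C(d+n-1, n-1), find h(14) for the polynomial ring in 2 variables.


The Hilbert function for the polynomial ring in 2 variables is:
h(d) = C(d+n-1, n-1)
h(14) = C(14+2-1, 2-1) = C(15, 1)
= 15! / (1! * 14!)
= 15

15


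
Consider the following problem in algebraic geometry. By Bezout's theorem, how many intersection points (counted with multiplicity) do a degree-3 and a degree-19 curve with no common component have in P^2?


Bezout's theorem states the intersection count equals the product of degrees.
Intersection count = 3 * 19 = 57

57


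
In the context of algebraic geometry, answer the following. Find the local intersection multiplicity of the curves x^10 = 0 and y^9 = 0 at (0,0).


The intersection multiplicity of V(x^a) and V(y^b) at the origin is:
I(O; V(x^10), V(y^9)) = dim_k(k[x,y]/(x^10, y^9))
A basis for k[x,y]/(x^10, y^9) is the set of monomials x^i * y^j
where 0 <= i < 10 and 0 <= j < 9.
The number of such monomials is 10 * 9 = 90

90


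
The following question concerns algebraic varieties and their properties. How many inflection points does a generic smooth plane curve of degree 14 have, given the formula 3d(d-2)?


For a general smooth plane curve C of degree d, the inflection points are
the intersection of C with its Hessian curve, which has degree 3(d-2).
By Bezout, the total intersection number is d * 3(d-2) = 14 * 36 = 504.
For a general curve every flex is ordinary, so each contributes
multiplicity 1 to C·Hess(C), and the number of distinct inflection
points is 3d(d-2).
Inflection points = 3*14*(14-2) = 3*14*12 = 504

504


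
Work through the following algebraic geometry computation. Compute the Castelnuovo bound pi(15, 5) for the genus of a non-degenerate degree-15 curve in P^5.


Castelnuovo's bound: write d - 1 = m(r-1) + epsilon with 0 <= epsilon < r-1.
d - 1 = 15 - 1 = 14
r - 1 = 5 - 1 = 4
14 = 3*4 + 2, so m = 3, epsilon = 2
pi(d, r) = m(m-1)(r-1)/2 + m*epsilon
= 3*2*4/2 + 3*2
= 24/2 + 6
= 12 + 6 = 18

18


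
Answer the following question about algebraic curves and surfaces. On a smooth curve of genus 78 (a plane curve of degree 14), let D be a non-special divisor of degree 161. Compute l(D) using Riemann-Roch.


First, compute the genus of a smooth plane curve of degree 14:
g = (d-1)(d-2)/2 = (14-1)(14-2)/2 = 78
For a non-special divisor D (i.e., h^1(D) = 0), Riemann-Roch gives:
l(D) = deg(D) - g + 1
Since deg(D) = 161 >= 2g - 1 = 155, D is non-special.
l(D) = 161 - 78 + 1 = 84

84


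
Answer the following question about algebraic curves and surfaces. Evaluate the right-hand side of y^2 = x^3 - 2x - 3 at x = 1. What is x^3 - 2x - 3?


Compute x^3 - 2x - 3 at x = 1:
x^3 = 1^3 = 1
(-2)*x = (-2)*1 = -2
Sum: 1 - 2 - 3 = -4

-4
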